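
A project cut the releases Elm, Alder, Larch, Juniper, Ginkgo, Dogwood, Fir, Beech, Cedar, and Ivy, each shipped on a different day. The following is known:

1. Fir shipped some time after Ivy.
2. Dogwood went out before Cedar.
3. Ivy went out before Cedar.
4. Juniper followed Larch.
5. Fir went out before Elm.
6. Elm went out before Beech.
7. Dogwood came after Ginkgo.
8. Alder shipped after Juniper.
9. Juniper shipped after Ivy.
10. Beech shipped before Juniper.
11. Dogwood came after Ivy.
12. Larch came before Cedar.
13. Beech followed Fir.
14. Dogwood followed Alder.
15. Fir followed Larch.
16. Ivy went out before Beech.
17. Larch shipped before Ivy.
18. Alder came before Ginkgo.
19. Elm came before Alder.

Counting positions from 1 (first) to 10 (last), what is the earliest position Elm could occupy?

4

Fir, Ivy, and Larch must all come before Elm — 3 forced predecessors.
Nothing else is forced ahead of Elm, so its earliest slot is position 3 + 1 = 4.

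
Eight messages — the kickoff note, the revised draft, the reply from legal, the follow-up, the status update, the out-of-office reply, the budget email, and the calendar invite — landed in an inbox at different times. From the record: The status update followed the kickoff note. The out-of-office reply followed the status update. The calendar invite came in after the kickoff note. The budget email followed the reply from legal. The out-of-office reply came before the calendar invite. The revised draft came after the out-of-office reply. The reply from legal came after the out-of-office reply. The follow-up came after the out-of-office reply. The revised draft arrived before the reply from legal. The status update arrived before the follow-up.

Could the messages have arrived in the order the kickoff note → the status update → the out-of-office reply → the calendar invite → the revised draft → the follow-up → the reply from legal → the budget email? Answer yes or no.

yes

Check each stated constraint against the proposed order — e.g. the out-of-office reply is ahead of the reply from legal; the status update is ahead of the follow-up. Every pair is in the required order; nothing is violated.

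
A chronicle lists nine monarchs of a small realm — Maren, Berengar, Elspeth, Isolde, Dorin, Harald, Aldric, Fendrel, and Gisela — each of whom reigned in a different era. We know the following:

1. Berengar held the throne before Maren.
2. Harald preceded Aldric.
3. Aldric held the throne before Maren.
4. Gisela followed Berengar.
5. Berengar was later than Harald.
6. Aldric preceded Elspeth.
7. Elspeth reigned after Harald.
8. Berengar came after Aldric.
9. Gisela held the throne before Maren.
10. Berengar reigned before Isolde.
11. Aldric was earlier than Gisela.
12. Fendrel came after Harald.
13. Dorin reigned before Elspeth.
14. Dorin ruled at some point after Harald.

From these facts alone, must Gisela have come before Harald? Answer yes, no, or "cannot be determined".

Tracing the constraints gives Harald → Aldric → Gisela, so Harald must come before Gisela.
That means Gisela cannot be before Harald.

no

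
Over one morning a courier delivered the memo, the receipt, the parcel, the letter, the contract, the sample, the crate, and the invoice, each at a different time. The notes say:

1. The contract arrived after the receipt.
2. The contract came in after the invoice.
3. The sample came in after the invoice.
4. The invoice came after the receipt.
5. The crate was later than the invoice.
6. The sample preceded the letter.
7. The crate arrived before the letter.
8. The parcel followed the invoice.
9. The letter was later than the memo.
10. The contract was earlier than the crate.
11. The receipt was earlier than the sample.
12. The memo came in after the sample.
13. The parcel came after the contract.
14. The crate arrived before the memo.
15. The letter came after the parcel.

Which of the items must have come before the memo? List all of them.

the contract, the crate, the invoice, the receipt, the sample

Directly stated before the memo: the crate and the sample.
The contract reaches the memo via the contract → the crate → the memo.
The invoice reaches the memo via the invoice → the crate → the memo.
The receipt reaches the memo via the receipt → the sample → the memo.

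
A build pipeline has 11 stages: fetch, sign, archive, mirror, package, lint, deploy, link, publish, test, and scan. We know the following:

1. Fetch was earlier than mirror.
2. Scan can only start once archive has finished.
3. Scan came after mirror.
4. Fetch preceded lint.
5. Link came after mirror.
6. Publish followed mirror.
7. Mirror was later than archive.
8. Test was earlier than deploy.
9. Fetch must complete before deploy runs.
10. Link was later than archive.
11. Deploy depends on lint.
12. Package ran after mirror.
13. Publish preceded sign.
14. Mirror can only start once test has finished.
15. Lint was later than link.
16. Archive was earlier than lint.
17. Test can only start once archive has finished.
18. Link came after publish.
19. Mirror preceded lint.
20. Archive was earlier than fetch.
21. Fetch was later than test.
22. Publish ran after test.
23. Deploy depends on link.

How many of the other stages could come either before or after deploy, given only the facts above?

3

Forced before deploy: archive, fetch, link, lint, mirror, publish, and test.
That leaves package, scan, and sign with no forced order relative to deploy — 3.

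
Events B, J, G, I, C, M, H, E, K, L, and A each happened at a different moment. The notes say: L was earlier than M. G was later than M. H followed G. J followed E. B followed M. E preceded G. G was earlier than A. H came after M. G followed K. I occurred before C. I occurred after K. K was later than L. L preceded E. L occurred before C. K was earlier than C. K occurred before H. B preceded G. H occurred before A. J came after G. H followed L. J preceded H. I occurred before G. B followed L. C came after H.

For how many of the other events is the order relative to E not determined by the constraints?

4

Forced before E: L; forced after E: A, C, G, H, and J.
That leaves B, I, K, and M with no forced order relative to E — 4.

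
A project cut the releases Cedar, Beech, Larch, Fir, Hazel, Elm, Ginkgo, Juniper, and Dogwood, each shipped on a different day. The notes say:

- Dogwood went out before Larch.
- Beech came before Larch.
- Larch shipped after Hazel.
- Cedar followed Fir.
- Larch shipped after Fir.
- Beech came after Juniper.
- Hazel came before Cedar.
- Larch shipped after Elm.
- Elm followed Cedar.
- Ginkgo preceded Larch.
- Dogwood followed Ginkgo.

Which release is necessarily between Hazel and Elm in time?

Tracing the constraints gives Hazel → Cedar → Elm, so Cedar sits after Hazel and before Elm.
No other release is forced both after Hazel and before Elm.

Cedar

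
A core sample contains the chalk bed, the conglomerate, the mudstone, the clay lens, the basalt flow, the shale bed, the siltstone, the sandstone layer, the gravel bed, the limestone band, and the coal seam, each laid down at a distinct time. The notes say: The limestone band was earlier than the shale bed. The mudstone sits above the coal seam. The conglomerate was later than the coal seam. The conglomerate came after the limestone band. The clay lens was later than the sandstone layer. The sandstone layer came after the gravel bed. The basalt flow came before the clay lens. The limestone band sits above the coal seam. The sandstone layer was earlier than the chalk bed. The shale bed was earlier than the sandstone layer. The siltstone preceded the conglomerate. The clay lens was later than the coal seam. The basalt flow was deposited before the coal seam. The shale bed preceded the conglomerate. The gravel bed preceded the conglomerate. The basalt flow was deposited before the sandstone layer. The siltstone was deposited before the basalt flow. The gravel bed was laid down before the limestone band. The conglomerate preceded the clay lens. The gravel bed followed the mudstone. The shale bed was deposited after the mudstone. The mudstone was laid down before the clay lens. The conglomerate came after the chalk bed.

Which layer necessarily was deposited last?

the clay lens

Every other layer has a chain of constraints placing it before the clay lens, so the clay lens is last.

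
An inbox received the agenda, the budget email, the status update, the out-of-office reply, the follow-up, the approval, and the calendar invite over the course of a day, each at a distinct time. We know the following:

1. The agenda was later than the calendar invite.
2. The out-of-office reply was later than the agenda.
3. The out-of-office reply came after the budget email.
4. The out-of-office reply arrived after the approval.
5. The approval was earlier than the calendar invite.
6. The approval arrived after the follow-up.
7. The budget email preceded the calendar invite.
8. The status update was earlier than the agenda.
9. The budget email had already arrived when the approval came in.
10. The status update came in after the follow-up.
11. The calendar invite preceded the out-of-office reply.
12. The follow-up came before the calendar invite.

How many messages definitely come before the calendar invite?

Directly stated before the calendar invite: the approval, the budget email, and the follow-up.
No chain forces the status update (or any of the others) ahead of the calendar invite.
That's the approval, the budget email, and the follow-up — 3 in all.

3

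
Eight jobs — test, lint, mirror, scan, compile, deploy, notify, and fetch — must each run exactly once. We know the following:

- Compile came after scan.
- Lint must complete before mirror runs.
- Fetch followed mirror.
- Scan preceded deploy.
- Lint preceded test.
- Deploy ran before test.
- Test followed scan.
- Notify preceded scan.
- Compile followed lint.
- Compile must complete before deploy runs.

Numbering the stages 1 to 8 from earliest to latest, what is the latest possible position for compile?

Compile must come before deploy and test — 2 stages forced after it.
Everything else can be placed before compile in some valid order, so compile can sit as late as position 8 − 2 = 6.

6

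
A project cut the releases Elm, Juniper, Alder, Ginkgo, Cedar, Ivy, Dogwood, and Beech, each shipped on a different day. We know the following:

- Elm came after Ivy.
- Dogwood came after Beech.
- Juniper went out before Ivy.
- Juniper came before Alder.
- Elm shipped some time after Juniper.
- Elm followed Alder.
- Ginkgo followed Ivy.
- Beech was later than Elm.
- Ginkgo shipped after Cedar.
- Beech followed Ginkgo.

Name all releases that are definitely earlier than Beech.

Directly stated before Beech: Elm and Ginkgo.
Alder reaches Beech via Alder → Elm → Beech.
Cedar reaches Beech via Cedar → Ginkgo → Beech.
Ivy reaches Beech via Ivy → Elm → Beech.
Likewise Juniper reaches Beech by chaining the stated constraints.
No chain forces Dogwood ahead of Beech.

Alder, Cedar, Elm, Ginkgo, Ivy, Juniper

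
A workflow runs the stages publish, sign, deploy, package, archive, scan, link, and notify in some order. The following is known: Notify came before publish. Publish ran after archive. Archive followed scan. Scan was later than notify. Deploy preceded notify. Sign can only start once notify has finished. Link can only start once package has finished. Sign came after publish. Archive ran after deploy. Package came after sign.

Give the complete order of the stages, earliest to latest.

The constraints fix every adjacent pair, so only one ordering works:
deploy → notify → scan → archive → publish → sign → package → link.

deploy, notify, scan, archive, publish, sign, package, link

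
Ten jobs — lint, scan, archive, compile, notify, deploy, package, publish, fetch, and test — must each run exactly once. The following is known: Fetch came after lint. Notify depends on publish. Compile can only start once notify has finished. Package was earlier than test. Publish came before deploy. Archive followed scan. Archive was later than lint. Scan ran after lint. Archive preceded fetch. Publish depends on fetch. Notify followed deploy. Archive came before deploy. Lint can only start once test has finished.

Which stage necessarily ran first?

package

Package has a chain of constraints placing it before every other stage, so package must be first.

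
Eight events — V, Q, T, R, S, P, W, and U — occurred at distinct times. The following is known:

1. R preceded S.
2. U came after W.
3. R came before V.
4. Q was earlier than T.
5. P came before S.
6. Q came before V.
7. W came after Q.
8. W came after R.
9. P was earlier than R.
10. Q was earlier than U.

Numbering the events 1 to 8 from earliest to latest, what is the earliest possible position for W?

P, Q, and R must all come before W — 3 forced predecessors.
Nothing else is forced ahead of W, so its earliest slot is position 3 + 1 = 4.

4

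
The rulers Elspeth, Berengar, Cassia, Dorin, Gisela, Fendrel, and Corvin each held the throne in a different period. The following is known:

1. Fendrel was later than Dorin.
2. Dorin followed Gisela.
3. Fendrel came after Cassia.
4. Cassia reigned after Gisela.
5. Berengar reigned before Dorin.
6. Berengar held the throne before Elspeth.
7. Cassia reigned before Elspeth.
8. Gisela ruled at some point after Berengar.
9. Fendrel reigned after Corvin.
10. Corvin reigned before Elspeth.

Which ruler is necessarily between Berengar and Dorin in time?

Gisela

Tracing the constraints gives Berengar → Gisela → Dorin, so Gisela sits after Berengar and before Dorin.
No other ruler is forced both after Berengar and before Dorin.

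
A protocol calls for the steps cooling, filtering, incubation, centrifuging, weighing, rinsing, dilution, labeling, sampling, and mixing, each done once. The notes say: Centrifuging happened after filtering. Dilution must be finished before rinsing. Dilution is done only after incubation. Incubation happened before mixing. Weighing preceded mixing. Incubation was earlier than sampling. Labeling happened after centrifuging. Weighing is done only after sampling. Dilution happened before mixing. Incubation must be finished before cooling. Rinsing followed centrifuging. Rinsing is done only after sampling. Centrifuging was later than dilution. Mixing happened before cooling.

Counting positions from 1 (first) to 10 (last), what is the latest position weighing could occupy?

8

Weighing must come before cooling and mixing — 2 steps forced after it.
Everything else can be placed before weighing in some valid order, so weighing can sit as late as position 10 − 2 = 8.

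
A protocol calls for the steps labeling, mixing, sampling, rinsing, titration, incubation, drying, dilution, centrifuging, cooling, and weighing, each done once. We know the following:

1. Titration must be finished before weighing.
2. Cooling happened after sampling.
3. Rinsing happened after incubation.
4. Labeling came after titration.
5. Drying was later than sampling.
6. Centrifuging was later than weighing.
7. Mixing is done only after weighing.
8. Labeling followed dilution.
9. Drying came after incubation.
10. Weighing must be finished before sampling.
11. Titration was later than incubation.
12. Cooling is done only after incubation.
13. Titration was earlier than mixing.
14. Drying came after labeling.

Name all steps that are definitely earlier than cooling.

incubation, sampling, titration, weighing

Directly stated before cooling: incubation and sampling.
Titration reaches cooling via titration → weighing → sampling → cooling.
Weighing reaches cooling via weighing → sampling → cooling.
No chain forces centrifuging (or any of the others) ahead of cooling.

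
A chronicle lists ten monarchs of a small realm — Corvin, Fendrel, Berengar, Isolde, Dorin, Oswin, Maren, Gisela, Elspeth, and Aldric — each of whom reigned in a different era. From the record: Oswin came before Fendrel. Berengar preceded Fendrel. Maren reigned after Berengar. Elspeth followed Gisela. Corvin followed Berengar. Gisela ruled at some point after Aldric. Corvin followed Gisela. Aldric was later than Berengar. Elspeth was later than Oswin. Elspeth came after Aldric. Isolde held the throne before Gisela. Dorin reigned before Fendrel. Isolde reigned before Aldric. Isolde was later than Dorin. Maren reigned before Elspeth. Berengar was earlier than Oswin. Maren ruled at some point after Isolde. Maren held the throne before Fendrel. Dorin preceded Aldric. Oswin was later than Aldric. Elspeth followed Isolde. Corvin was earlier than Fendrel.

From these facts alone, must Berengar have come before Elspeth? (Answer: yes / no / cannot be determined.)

yes

Chain the constraints: Berengar → Oswin → Elspeth. Each link is directly stated, so Berengar comes before Elspeth.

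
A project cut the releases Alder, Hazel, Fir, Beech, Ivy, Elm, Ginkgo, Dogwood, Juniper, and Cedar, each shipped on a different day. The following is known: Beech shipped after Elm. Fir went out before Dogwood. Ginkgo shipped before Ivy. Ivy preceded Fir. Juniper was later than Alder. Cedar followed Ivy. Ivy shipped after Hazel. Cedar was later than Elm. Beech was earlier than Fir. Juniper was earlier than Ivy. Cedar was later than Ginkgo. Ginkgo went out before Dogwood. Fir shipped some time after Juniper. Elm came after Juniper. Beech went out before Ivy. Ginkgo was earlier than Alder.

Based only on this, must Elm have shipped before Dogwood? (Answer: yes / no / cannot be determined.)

Chain the constraints: Elm → Beech → Fir → Dogwood. Each link is directly stated, so Elm comes before Dogwood.

yes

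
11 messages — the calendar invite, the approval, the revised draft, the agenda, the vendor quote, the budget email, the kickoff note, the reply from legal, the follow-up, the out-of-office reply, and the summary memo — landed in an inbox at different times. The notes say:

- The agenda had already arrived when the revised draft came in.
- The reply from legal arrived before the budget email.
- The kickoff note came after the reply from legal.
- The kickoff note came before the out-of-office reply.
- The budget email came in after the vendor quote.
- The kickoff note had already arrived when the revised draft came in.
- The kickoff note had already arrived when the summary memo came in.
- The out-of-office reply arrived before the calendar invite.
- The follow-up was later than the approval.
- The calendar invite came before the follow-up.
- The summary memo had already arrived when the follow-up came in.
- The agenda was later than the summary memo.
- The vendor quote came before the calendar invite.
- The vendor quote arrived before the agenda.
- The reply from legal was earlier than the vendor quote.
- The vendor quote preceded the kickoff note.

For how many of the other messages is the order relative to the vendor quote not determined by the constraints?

1

Forced before the vendor quote: the reply from legal; forced after the vendor quote: the agenda, the budget email, the calendar invite, the follow-up, the kickoff note, the out-of-office reply, the revised draft, and the summary memo.
That leaves the approval with no forced order relative to the vendor quote — 1.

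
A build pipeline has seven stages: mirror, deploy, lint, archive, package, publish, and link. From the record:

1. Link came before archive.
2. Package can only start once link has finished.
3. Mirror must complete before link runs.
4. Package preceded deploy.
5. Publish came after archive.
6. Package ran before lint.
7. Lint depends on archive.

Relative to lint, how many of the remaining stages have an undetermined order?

Forced before lint: archive, link, mirror, and package.
That leaves deploy and publish with no forced order relative to lint — 2.

2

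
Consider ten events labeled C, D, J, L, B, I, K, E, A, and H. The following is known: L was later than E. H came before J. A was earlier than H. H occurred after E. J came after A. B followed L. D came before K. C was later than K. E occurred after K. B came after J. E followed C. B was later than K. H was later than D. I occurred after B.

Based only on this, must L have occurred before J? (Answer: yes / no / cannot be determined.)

No chain of stated constraints runs from L to J, and none runs from J to L either.
So the relative order of L and J is not fixed by the given facts.

cannot be determined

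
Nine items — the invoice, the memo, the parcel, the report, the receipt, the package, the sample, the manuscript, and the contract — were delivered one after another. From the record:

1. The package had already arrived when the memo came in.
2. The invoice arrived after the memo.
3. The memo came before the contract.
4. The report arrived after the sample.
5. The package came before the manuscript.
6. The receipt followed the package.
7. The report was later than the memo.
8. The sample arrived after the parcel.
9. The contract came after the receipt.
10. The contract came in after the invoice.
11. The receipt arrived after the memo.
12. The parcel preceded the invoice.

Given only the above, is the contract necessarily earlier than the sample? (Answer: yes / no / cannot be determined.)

cannot be determined

No chain of stated constraints runs from the contract to the sample, and none runs from the sample to the contract either.
So the relative order of the contract and the sample is not fixed by the given facts.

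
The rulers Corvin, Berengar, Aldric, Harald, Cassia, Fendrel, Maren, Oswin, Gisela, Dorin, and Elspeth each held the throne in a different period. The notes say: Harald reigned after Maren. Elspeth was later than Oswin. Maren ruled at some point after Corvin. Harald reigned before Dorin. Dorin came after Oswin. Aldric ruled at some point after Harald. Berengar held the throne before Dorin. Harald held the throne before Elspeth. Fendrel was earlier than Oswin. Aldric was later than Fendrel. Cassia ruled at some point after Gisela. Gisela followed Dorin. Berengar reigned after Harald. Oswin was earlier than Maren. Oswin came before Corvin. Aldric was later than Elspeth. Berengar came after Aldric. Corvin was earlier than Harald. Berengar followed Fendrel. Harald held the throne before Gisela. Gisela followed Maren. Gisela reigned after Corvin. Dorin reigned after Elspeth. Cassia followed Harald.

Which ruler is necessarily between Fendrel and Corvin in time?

Tracing the constraints gives Fendrel → Oswin → Corvin, so Oswin sits after Fendrel and before Corvin.
No other ruler is forced both after Fendrel and before Corvin.

Oswin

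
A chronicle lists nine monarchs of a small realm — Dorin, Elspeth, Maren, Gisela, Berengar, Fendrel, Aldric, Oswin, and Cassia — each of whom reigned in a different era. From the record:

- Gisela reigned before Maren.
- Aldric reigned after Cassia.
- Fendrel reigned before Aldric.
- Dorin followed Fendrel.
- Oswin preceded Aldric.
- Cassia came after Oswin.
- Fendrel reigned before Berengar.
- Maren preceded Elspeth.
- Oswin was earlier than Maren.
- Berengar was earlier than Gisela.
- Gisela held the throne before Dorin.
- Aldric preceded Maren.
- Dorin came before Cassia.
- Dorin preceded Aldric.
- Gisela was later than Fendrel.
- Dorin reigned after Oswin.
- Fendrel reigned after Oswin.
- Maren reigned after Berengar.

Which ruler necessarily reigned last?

Elspeth

Every other ruler has a chain of constraints placing them before Elspeth, so Elspeth is last.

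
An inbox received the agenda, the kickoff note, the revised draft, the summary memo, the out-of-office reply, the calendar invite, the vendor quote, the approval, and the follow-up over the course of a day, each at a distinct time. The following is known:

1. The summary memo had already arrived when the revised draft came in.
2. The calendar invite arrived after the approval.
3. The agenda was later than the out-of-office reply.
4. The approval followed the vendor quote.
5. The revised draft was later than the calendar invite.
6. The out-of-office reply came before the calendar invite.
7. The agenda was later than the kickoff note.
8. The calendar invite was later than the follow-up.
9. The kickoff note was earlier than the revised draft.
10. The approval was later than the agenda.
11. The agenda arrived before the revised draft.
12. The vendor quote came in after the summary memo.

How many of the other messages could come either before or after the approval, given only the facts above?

1

Forced before the approval: the agenda, the kickoff note, the out-of-office reply, the summary memo, and the vendor quote; forced after the approval: the calendar invite and the revised draft.
That leaves the follow-up with no forced order relative to the approval — 1.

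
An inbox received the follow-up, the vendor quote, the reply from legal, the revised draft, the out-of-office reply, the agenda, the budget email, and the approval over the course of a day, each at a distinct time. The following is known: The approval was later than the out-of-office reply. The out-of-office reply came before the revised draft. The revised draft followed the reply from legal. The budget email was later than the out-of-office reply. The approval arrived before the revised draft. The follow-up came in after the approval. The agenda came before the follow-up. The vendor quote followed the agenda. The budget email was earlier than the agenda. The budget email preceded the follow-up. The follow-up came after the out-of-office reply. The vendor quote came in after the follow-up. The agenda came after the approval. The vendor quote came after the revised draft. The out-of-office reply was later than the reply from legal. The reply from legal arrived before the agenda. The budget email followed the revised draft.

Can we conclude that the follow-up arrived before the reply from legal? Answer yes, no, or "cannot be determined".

Tracing the constraints gives the reply from legal → the agenda → the follow-up, so the reply from legal must come before the follow-up.
That means the follow-up cannot be before the reply from legal.

no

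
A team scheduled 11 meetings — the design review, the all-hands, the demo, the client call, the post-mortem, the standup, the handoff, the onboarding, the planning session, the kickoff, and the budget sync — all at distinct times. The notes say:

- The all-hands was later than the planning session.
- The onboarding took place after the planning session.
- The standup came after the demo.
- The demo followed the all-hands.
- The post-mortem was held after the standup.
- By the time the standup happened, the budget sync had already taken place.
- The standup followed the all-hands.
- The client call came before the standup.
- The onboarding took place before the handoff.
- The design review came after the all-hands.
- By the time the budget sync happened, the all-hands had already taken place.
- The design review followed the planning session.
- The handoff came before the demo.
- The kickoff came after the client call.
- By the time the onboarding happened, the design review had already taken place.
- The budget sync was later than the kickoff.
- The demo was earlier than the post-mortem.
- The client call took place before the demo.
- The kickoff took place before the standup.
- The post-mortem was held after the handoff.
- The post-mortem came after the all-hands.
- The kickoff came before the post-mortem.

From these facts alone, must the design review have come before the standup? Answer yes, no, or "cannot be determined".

yes

Chain the constraints: the design review → the onboarding → the handoff → the demo → the standup. Each link is directly stated, so the design review comes before the standup.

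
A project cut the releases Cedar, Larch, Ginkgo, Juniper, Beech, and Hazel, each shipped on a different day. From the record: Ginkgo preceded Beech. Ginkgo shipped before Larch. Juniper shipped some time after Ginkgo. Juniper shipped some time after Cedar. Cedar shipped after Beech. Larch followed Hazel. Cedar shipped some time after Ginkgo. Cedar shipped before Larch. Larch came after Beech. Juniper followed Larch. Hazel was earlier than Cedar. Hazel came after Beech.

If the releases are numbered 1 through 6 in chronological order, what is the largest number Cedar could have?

4

Cedar must come before Juniper and Larch — 2 releases forced after it.
Everything else can be placed before Cedar in some valid order, so Cedar can sit as late as position 6 − 2 = 4.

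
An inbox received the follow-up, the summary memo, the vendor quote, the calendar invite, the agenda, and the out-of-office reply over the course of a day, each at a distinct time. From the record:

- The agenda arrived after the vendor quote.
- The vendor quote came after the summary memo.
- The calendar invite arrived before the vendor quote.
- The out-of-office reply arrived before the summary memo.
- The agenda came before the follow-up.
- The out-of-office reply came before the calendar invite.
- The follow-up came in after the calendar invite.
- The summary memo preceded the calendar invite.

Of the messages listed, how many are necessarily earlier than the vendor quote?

Directly stated before the vendor quote: the calendar invite and the summary memo.
The out-of-office reply reaches the vendor quote via the out-of-office reply → the summary memo → the vendor quote.
That's the calendar invite, the out-of-office reply, and the summary memo — 3 in all.

3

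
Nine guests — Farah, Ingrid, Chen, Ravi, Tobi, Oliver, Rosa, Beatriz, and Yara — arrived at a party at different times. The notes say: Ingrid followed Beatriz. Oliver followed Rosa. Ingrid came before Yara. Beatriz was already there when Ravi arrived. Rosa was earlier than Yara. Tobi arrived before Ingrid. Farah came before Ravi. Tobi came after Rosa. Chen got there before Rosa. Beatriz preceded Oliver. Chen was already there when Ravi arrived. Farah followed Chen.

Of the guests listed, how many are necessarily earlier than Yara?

Directly stated before Yara: Ingrid and Rosa.
Beatriz reaches Yara via Beatriz → Ingrid → Yara.
Chen reaches Yara via Chen → Rosa → Yara.
Tobi reaches Yara via Tobi → Ingrid → Yara.
No chain forces Ravi (or any of the others) ahead of Yara.
That's Beatriz, Chen, Ingrid, Rosa, and Tobi — 5 in all.

5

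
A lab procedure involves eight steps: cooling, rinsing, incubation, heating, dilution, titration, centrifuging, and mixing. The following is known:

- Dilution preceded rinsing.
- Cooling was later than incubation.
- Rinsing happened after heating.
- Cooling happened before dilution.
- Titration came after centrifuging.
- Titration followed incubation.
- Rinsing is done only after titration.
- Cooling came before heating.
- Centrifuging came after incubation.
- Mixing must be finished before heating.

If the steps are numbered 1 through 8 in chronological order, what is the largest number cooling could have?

Cooling must come before dilution, heating, and rinsing — 3 steps forced after it.
Everything else can be placed before cooling in some valid order, so cooling can sit as late as position 8 − 3 = 5.

5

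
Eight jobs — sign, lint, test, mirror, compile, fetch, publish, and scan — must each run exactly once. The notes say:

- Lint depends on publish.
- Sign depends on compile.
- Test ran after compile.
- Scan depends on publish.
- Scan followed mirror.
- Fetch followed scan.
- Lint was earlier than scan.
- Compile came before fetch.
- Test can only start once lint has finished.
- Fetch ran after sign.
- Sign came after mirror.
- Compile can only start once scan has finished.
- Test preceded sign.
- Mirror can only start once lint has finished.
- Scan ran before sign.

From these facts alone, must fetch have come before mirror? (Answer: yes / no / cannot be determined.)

Tracing the constraints gives mirror → scan → fetch, so mirror must come before fetch.
That means fetch cannot be before mirror.

no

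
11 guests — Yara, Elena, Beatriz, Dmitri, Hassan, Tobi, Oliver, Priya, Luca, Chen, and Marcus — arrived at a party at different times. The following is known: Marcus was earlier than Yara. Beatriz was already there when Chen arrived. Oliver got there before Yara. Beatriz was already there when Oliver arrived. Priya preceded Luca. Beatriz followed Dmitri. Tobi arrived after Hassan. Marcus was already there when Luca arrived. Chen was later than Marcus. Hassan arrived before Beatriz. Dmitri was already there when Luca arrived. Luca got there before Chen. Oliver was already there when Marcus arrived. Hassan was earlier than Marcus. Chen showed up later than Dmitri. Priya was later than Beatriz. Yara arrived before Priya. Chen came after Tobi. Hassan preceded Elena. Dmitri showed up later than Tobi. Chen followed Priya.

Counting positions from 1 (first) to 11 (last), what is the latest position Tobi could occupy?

Tobi must come before Beatriz, Chen, Dmitri, Luca, Marcus, Oliver, Priya, and Yara — 8 guests forced after them.
Everything else can be placed before Tobi in some valid order, so Tobi can sit as late as position 11 − 8 = 3.

3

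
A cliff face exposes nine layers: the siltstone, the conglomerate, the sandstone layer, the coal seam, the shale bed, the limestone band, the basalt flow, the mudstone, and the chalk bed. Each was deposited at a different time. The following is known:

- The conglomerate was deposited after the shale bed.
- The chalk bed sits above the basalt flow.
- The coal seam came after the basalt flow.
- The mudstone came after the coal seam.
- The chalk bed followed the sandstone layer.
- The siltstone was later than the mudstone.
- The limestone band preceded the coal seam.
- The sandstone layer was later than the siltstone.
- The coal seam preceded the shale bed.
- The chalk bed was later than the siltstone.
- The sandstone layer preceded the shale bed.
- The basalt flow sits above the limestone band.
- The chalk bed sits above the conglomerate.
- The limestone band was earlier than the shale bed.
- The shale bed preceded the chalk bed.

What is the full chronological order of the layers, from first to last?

The constraints fix every adjacent pair, so only one ordering works:
the limestone band → the basalt flow → the coal seam → the mudstone → the siltstone → the sandstone layer → the shale bed → the conglomerate → the chalk bed.

the limestone band, the basalt flow, the coal seam, the mudstone, the siltstone, the sandstone layer, the shale bed, the conglomerate, the chalk bed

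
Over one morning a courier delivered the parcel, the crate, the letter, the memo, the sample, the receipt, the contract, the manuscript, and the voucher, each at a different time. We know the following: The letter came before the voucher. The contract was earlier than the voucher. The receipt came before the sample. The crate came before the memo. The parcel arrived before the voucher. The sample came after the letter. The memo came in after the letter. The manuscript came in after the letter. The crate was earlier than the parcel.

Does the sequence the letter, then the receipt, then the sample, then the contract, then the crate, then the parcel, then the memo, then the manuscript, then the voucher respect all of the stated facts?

yes

Check each stated constraint against the proposed order — e.g. the letter is ahead of the manuscript; the letter is ahead of the voucher. Every pair is in the required order; nothing is violated.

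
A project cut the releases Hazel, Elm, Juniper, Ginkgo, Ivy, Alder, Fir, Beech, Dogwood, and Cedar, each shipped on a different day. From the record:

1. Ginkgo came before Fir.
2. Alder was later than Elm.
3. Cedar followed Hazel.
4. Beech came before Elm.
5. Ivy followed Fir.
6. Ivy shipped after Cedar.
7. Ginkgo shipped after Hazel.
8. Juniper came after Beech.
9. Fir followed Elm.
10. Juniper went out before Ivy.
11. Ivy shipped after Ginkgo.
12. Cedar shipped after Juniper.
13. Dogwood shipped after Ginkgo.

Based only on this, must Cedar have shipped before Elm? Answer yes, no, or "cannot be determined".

cannot be determined

No chain of stated constraints runs from Cedar to Elm, and none runs from Elm to Cedar either.
So the relative order of Cedar and Elm is not fixed by the given facts.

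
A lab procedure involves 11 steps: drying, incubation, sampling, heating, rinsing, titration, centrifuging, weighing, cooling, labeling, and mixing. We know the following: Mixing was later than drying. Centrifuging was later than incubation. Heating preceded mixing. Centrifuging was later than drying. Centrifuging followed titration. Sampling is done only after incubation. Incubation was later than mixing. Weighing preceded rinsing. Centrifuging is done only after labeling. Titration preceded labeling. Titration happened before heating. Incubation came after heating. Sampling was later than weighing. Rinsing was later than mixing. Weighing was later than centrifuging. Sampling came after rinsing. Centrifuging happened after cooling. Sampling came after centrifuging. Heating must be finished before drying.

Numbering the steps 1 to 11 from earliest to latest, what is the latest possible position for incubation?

7

Incubation must come before centrifuging, rinsing, sampling, and weighing — 4 steps forced after it.
Everything else can be placed before incubation in some valid order, so incubation can sit as late as position 11 − 4 = 7.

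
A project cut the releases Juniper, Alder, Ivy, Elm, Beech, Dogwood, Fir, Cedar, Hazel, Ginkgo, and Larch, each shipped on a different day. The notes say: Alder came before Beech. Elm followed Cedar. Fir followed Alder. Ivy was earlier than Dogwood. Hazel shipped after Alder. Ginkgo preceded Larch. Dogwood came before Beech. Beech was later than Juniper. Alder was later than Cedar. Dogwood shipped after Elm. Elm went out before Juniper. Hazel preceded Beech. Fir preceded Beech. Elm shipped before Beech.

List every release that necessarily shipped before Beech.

Directly stated before Beech: Alder, Dogwood, Elm, Fir, Hazel, and Juniper.
Cedar reaches Beech via Cedar → Alder → Beech.
Ivy reaches Beech via Ivy → Dogwood → Beech.

Alder, Cedar, Dogwood, Elm, Fir, Hazel, Ivy, Juniper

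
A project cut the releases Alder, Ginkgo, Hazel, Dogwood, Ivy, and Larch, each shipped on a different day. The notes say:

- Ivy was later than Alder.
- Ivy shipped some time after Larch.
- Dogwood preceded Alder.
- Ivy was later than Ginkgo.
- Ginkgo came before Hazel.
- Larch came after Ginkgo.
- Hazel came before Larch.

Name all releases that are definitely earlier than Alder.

Dogwood

Directly stated before Alder: Dogwood.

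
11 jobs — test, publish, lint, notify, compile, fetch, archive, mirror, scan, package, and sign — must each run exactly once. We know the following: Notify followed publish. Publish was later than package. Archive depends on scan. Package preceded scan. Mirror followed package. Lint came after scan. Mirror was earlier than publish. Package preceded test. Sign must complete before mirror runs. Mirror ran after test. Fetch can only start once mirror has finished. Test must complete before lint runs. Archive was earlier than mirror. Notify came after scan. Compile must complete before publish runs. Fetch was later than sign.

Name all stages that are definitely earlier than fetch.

Directly stated before fetch: mirror and sign.
Archive reaches fetch via archive → mirror → fetch.
Package reaches fetch via package → mirror → fetch.
Scan reaches fetch via scan → archive → mirror → fetch.
Likewise test reaches fetch by chaining the stated constraints.
No chain forces compile (or any of the others) ahead of fetch.

archive, mirror, package, scan, sign, test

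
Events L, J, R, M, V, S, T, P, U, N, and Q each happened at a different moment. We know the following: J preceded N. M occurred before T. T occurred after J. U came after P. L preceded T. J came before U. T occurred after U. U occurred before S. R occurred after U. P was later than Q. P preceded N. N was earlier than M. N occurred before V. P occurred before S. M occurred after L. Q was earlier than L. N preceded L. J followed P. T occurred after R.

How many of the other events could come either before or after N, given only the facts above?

Forced before N: J, P, and Q; forced after N: L, M, T, and V.
That leaves R, S, and U with no forced order relative to N — 3.

3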